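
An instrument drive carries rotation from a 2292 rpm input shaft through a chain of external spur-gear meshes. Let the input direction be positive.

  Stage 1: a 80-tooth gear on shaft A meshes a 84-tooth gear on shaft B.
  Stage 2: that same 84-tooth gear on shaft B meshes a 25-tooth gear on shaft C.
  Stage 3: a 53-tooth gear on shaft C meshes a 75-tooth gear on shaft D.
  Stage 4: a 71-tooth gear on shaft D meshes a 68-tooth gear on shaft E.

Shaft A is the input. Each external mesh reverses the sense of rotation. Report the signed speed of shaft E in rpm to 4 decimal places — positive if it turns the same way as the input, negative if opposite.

+5411.6367 rpm (same as input, |ω| = 5411.6367 rpm)

Stage 1 [80T→84T]: ω = 2292.0000×80/84 = 2182.8571 rpm, dir flips to −; running = −2182.8571
Stage 2 [84T→25T]: ω = 2182.8571×84/25 = 7334.4000 rpm, dir flips to +; running = +7334.4000
Stage 3 [53T→75T]: ω = 7334.4000×53/75 = 5182.9760 rpm, dir flips to −; running = −5182.9760
Stage 4 [71T→68T]: ω = 5182.9760×71/68 = 5411.6367 rpm, dir flips to +; running = +5411.6367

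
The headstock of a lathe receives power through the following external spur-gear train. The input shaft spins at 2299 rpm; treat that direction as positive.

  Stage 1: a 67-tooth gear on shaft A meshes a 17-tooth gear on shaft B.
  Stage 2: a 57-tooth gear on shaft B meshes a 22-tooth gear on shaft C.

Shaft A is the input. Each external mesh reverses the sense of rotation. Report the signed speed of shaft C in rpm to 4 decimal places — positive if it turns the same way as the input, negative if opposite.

+23475.6176 rpm (same as input, |ω| = 23475.6176 rpm)

Stage 1 [67T→17T]: ω = 2299.0000×67/17 = 9060.7647 rpm, dir flips to −; running = −9060.7647
Stage 2 [57T→22T]: ω = 9060.7647×57/22 = 23475.6176 rpm, dir flips to +; running = +23475.6176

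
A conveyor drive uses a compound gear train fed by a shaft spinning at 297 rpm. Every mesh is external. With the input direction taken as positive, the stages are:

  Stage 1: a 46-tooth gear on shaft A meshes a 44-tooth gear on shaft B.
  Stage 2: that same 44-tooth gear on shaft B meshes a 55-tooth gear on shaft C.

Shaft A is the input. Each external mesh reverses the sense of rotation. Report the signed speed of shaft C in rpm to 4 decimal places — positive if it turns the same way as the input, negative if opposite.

+248.4000 rpm (same as input, |ω| = 248.4000 rpm)

Stage 1 [46T→44T]: ω = 297.0000×46/44 = 310.5000 rpm, dir flips to −; running = −310.5000
Stage 2 [44T→55T]: ω = 310.5000×44/55 = 248.4000 rpm, dir flips to +; running = +248.4000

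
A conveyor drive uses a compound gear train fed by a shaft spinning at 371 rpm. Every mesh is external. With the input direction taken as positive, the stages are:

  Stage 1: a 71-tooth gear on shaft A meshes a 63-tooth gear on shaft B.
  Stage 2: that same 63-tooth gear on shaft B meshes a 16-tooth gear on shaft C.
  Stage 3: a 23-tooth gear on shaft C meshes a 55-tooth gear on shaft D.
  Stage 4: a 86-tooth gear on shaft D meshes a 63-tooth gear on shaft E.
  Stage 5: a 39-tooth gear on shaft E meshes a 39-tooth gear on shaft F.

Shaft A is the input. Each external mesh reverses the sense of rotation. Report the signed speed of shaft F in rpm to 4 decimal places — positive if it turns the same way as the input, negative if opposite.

-939.7997 rpm (opposite to input, |ω| = 939.7997 rpm)

Stage 1 [71T→63T]: ω = 371.0000×71/63 = 418.1111 rpm, dir flips to −; running = −418.1111
Stage 2 [63T→16T]: ω = 418.1111×63/16 = 1646.3125 rpm, dir flips to +; running = +1646.3125
Stage 3 [23T→55T]: ω = 1646.3125×23/55 = 688.4580 rpm, dir flips to −; running = −688.4580
Stage 4 [86T→63T]: ω = 688.4580×86/63 = 939.7997 rpm, dir flips to +; running = +939.7997
Stage 5 [39T→39T]: ω = 939.7997×39/39 = 939.7997 rpm, dir flips to −; running = −939.7997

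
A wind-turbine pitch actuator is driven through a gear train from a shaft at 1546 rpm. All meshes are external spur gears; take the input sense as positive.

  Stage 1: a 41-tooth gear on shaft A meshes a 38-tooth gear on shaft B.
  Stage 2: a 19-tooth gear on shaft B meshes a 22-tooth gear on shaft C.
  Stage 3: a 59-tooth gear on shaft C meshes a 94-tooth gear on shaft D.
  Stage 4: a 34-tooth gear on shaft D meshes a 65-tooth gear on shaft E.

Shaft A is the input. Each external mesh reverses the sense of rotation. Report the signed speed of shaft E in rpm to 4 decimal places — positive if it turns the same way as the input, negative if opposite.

+472.9665 rpm (same as input, |ω| = 472.9665 rpm)

Stage 1 [41T→38T]: ω = 1546.0000×41/38 = 1668.0526 rpm, dir flips to −; running = −1668.0526
Stage 2 [19T→22T]: ω = 1668.0526×19/22 = 1440.5909 rpm, dir flips to +; running = +1440.5909
Stage 3 [59T→94T]: ω = 1440.5909×59/94 = 904.2007 rpm, dir flips to −; running = −904.2007
Stage 4 [34T→65T]: ω = 904.2007×34/65 = 472.9665 rpm, dir flips to +; running = +472.9665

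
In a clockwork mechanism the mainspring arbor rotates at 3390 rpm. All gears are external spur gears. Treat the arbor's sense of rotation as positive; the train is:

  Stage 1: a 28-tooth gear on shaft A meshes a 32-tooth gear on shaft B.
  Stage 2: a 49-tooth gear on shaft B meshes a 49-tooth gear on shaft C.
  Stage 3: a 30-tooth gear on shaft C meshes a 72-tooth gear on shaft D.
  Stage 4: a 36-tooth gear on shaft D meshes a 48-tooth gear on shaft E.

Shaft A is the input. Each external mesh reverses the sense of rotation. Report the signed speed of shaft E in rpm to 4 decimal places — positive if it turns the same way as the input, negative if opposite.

Stage 1 [28T→32T]: ω = 3390.0000×28/32 = 2966.2500 rpm, dir flips to −; running = −2966.2500
Stage 2 [49T→49T]: ω = 2966.2500×49/49 = 2966.2500 rpm, dir flips to +; running = +2966.2500
Stage 3 [30T→72T]: ω = 2966.2500×30/72 = 1235.9375 rpm, dir flips to −; running = −1235.9375
Stage 4 [36T→48T]: ω = 1235.9375×36/48 = 926.9531 rpm, dir flips to +; running = +926.9531

+926.9531 rpm (same as input, |ω| = 926.9531 rpm)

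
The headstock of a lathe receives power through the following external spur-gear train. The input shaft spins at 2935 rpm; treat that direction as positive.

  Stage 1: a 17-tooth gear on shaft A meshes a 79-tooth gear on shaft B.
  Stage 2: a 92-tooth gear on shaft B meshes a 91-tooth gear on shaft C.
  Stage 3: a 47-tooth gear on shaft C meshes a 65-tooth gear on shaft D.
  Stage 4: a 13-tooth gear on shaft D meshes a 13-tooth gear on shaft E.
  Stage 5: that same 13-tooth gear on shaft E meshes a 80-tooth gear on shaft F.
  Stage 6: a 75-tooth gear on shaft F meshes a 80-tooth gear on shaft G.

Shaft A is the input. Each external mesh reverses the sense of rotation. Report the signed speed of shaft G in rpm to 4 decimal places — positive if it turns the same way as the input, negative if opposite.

+70.3373 rpm (same as input, |ω| = 70.3373 rpm)

Stage 1 [17T→79T]: ω = 2935.0000×17/79 = 631.5823 rpm, dir flips to −; running = −631.5823
Stage 2 [92T→91T]: ω = 631.5823×92/91 = 638.5227 rpm, dir flips to +; running = +638.5227
Stage 3 [47T→65T]: ω = 638.5227×47/65 = 461.7011 rpm, dir flips to −; running = −461.7011
Stage 4 [13T→13T]: ω = 461.7011×13/13 = 461.7011 rpm, dir flips to +; running = +461.7011
Stage 5 [13T→80T]: ω = 461.7011×13/80 = 75.0264 rpm, dir flips to −; running = −75.0264
Stage 6 [75T→80T]: ω = 75.0264×75/80 = 70.3373 rpm, dir flips to +; running = +70.3373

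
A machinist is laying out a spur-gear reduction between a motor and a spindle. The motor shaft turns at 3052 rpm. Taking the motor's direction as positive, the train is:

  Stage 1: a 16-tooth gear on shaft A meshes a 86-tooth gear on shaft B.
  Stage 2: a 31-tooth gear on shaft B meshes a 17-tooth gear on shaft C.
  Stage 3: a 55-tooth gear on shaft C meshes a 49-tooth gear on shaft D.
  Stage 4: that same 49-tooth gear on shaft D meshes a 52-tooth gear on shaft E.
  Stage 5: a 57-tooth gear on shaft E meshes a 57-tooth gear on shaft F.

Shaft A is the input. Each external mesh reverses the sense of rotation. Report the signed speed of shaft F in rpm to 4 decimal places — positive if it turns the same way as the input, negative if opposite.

-1095.1615 rpm (opposite to input, |ω| = 1095.1615 rpm)

Stage 1 [16T→86T]: ω = 3052.0000×16/86 = 567.8140 rpm, dir flips to −; running = −567.8140
Stage 2 [31T→17T]: ω = 567.8140×31/17 = 1035.4254 rpm, dir flips to +; running = +1035.4254
Stage 3 [55T→49T]: ω = 1035.4254×55/49 = 1162.2122 rpm, dir flips to −; running = −1162.2122
Stage 4 [49T→52T]: ω = 1162.2122×49/52 = 1095.1615 rpm, dir flips to +; running = +1095.1615
Stage 5 [57T→57T]: ω = 1095.1615×57/57 = 1095.1615 rpm, dir flips to −; running = −1095.1615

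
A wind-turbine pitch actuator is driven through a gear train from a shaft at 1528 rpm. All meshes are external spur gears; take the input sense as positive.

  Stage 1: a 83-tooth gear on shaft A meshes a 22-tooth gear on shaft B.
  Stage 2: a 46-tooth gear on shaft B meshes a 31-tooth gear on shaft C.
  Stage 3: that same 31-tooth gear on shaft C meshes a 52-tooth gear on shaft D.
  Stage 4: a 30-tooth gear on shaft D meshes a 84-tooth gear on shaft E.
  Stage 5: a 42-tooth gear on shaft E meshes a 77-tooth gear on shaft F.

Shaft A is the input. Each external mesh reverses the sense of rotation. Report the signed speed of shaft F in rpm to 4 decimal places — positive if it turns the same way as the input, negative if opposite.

-993.4220 rpm (opposite to input, |ω| = 993.4220 rpm)

Stage 1 [83T→22T]: ω = 1528.0000×83/22 = 5764.7273 rpm, dir flips to −; running = −5764.7273
Stage 2 [46T→31T]: ω = 5764.7273×46/31 = 8554.1114 rpm, dir flips to +; running = +8554.1114
Stage 3 [31T→52T]: ω = 8554.1114×31/52 = 5099.5664 rpm, dir flips to −; running = −5099.5664
Stage 4 [30T→84T]: ω = 5099.5664×30/84 = 1821.2737 rpm, dir flips to +; running = +1821.2737
Stage 5 [42T→77T]: ω = 1821.2737×42/77 = 993.4220 rpm, dir flips to −; running = −993.4220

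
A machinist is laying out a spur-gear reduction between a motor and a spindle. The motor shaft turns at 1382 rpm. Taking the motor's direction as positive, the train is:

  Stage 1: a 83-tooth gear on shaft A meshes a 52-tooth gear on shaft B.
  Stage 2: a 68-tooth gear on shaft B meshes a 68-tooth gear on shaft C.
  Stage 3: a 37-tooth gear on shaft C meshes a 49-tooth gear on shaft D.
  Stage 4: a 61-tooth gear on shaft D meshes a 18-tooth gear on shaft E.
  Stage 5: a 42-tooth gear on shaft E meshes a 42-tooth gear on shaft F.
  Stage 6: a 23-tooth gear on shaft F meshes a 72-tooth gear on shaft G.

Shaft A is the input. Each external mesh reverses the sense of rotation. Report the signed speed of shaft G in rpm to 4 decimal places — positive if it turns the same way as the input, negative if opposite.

Stage 1 [83T→52T]: ω = 1382.0000×83/52 = 2205.8846 rpm, dir flips to −; running = −2205.8846
Stage 2 [68T→68T]: ω = 2205.8846×68/68 = 2205.8846 rpm, dir flips to +; running = +2205.8846
Stage 3 [37T→49T]: ω = 2205.8846×37/49 = 1665.6680 rpm, dir flips to −; running = −1665.6680
Stage 4 [61T→18T]: ω = 1665.6680×61/18 = 5644.7637 rpm, dir flips to +; running = +5644.7637
Stage 5 [42T→42T]: ω = 5644.7637×42/42 = 5644.7637 rpm, dir flips to −; running = −5644.7637
Stage 6 [23T→72T]: ω = 5644.7637×23/72 = 1803.1884 rpm, dir flips to +; running = +1803.1884

+1803.1884 rpm (same as input, |ω| = 1803.1884 rpm)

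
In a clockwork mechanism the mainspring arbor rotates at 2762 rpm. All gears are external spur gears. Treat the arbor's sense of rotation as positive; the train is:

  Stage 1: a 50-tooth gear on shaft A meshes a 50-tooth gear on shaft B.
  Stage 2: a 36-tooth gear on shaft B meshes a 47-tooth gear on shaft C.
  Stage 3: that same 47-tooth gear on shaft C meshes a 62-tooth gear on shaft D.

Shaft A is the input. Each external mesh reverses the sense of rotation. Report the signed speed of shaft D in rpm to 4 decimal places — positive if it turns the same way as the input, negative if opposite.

Stage 1 [50T→50T]: ω = 2762.0000×50/50 = 2762.0000 rpm, dir flips to −; running = −2762.0000
Stage 2 [36T→47T]: ω = 2762.0000×36/47 = 2115.5745 rpm, dir flips to +; running = +2115.5745
Stage 3 [47T→62T]: ω = 2115.5745×47/62 = 1603.7419 rpm, dir flips to −; running = −1603.7419

-1603.7419 rpm (opposite to input, |ω| = 1603.7419 rpm)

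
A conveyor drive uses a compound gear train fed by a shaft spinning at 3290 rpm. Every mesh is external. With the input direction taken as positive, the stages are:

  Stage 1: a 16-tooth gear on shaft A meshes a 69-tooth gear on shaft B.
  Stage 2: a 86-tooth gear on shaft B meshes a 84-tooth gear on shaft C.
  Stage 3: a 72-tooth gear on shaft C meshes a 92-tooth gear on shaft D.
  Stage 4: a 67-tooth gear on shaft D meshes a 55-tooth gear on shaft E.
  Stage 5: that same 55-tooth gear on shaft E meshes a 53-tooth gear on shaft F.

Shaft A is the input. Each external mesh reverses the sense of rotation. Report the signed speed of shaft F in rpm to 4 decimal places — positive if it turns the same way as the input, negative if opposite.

Stage 1 [16T→69T]: ω = 3290.0000×16/69 = 762.8986 rpm, dir flips to −; running = −762.8986
Stage 2 [86T→84T]: ω = 762.8986×86/84 = 781.0628 rpm, dir flips to +; running = +781.0628
Stage 3 [72T→92T]: ω = 781.0628×72/92 = 611.2665 rpm, dir flips to −; running = −611.2665
Stage 4 [67T→55T]: ω = 611.2665×67/55 = 744.6338 rpm, dir flips to +; running = +744.6338
Stage 5 [55T→53T]: ω = 744.6338×55/53 = 772.7332 rpm, dir flips to −; running = −772.7332

-772.7332 rpm (opposite to input, |ω| = 772.7332 rpm)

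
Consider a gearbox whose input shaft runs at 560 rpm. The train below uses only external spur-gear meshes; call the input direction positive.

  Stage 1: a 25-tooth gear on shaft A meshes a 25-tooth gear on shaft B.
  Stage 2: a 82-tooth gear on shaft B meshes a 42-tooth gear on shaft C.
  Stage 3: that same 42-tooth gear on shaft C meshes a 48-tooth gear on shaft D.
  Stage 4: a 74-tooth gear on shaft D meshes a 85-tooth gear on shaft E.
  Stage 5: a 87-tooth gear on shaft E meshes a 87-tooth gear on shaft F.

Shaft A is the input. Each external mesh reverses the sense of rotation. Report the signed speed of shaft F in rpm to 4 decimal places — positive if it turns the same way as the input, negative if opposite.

Stage 1 [25T→25T]: ω = 560.0000×25/25 = 560.0000 rpm, dir flips to −; running = −560.0000
Stage 2 [82T→42T]: ω = 560.0000×82/42 = 1093.3333 rpm, dir flips to +; running = +1093.3333
Stage 3 [42T→48T]: ω = 1093.3333×42/48 = 956.6667 rpm, dir flips to −; running = −956.6667
Stage 4 [74T→85T]: ω = 956.6667×74/85 = 832.8627 rpm, dir flips to +; running = +832.8627
Stage 5 [87T→87T]: ω = 832.8627×87/87 = 832.8627 rpm, dir flips to −; running = −832.8627

-832.8627 rpm (opposite to input, |ω| = 832.8627 rpm)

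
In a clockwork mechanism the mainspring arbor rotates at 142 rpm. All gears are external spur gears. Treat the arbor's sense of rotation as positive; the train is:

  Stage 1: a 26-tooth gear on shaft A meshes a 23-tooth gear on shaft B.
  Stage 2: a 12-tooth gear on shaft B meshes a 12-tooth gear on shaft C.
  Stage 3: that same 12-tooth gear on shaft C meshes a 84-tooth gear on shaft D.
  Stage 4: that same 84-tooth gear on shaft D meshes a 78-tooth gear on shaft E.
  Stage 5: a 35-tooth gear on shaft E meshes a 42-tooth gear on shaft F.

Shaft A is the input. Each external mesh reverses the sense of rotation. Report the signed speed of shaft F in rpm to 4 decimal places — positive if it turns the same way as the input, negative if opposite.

Stage 1 [26T→23T]: ω = 142.0000×26/23 = 160.5217 rpm, dir flips to −; running = −160.5217
Stage 2 [12T→12T]: ω = 160.5217×12/12 = 160.5217 rpm, dir flips to +; running = +160.5217
Stage 3 [12T→84T]: ω = 160.5217×12/84 = 22.9317 rpm, dir flips to −; running = −22.9317
Stage 4 [84T→78T]: ω = 22.9317×84/78 = 24.6957 rpm, dir flips to +; running = +24.6957
Stage 5 [35T→42T]: ω = 24.6957×35/42 = 20.5797 rpm, dir flips to −; running = −20.5797

-20.5797 rpm (opposite to input, |ω| = 20.5797 rpm)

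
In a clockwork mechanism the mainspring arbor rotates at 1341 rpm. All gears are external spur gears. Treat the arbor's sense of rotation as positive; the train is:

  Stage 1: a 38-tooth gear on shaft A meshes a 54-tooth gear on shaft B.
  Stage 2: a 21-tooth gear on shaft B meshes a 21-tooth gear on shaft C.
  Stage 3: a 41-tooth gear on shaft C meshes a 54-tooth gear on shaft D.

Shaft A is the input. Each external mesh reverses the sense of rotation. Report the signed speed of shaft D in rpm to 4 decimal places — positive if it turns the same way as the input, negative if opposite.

Stage 1 [38T→54T]: ω = 1341.0000×38/54 = 943.6667 rpm, dir flips to −; running = −943.6667
Stage 2 [21T→21T]: ω = 943.6667×21/21 = 943.6667 rpm, dir flips to +; running = +943.6667
Stage 3 [41T→54T]: ω = 943.6667×41/54 = 716.4877 rpm, dir flips to −; running = −716.4877

-716.4877 rpm (opposite to input, |ω| = 716.4877 rpm)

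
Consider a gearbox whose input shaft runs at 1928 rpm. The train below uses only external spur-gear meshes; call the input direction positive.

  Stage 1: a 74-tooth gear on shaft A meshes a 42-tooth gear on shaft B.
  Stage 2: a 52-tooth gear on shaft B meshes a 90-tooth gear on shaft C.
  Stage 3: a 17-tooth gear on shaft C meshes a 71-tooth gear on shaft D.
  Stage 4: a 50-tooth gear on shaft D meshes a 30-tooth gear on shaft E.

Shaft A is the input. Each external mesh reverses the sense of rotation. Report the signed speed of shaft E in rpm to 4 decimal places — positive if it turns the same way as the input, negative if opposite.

+783.2305 rpm (same as input, |ω| = 783.2305 rpm)

Stage 1 [74T→42T]: ω = 1928.0000×74/42 = 3396.9524 rpm, dir flips to −; running = −3396.9524
Stage 2 [52T→90T]: ω = 3396.9524×52/90 = 1962.6836 rpm, dir flips to +; running = +1962.6836
Stage 3 [17T→71T]: ω = 1962.6836×17/71 = 469.9383 rpm, dir flips to −; running = −469.9383
Stage 4 [50T→30T]: ω = 469.9383×50/30 = 783.2305 rpm, dir flips to +; running = +783.2305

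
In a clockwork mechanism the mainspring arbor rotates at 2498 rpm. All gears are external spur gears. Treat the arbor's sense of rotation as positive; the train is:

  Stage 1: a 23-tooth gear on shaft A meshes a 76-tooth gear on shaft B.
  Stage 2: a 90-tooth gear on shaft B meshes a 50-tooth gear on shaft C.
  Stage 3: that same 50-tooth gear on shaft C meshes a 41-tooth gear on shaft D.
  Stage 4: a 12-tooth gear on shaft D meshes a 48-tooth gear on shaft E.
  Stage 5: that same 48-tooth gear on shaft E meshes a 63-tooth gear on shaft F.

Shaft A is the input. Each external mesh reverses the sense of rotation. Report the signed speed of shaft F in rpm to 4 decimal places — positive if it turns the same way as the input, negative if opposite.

-316.0866 rpm (opposite to input, |ω| = 316.0866 rpm)

Stage 1 [23T→76T]: ω = 2498.0000×23/76 = 755.9737 rpm, dir flips to −; running = −755.9737
Stage 2 [90T→50T]: ω = 755.9737×90/50 = 1360.7526 rpm, dir flips to +; running = +1360.7526
Stage 3 [50T→41T]: ω = 1360.7526×50/41 = 1659.4544 rpm, dir flips to −; running = −1659.4544
Stage 4 [12T→48T]: ω = 1659.4544×12/48 = 414.8636 rpm, dir flips to +; running = +414.8636
Stage 5 [48T→63T]: ω = 414.8636×48/63 = 316.0866 rpm, dir flips to −; running = −316.0866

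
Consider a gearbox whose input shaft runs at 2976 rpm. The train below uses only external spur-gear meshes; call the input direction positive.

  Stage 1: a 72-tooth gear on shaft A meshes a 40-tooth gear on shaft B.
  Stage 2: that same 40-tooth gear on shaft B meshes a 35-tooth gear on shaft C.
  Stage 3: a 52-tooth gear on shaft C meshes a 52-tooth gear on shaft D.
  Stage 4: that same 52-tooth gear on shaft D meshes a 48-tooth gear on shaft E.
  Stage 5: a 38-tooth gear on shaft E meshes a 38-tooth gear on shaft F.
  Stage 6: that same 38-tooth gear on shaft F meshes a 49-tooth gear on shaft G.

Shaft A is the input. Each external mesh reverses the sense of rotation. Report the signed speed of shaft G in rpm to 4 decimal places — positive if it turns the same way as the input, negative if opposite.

+5143.3609 rpm (same as input, |ω| = 5143.3609 rpm)

Stage 1 [72T→40T]: ω = 2976.0000×72/40 = 5356.8000 rpm, dir flips to −; running = −5356.8000
Stage 2 [40T→35T]: ω = 5356.8000×40/35 = 6122.0571 rpm, dir flips to +; running = +6122.0571
Stage 3 [52T→52T]: ω = 6122.0571×52/52 = 6122.0571 rpm, dir flips to −; running = −6122.0571
Stage 4 [52T→48T]: ω = 6122.0571×52/48 = 6632.2286 rpm, dir flips to +; running = +6632.2286
Stage 5 [38T→38T]: ω = 6632.2286×38/38 = 6632.2286 rpm, dir flips to −; running = −6632.2286
Stage 6 [38T→49T]: ω = 6632.2286×38/49 = 5143.3609 rpm, dir flips to +; running = +5143.3609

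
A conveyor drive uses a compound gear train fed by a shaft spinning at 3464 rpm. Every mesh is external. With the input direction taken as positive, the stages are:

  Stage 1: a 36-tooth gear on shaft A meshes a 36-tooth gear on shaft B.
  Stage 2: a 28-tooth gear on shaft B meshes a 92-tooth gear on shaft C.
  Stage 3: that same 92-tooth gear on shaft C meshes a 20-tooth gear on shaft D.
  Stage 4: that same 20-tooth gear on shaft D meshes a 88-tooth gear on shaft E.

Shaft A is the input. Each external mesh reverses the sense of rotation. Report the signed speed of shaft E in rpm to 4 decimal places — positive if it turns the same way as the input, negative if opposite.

+1102.1818 rpm (same as input, |ω| = 1102.1818 rpm)

Stage 1 [36T→36T]: ω = 3464.0000×36/36 = 3464.0000 rpm, dir flips to −; running = −3464.0000
Stage 2 [28T→92T]: ω = 3464.0000×28/92 = 1054.2609 rpm, dir flips to +; running = +1054.2609
Stage 3 [92T→20T]: ω = 1054.2609×92/20 = 4849.6000 rpm, dir flips to −; running = −4849.6000
Stage 4 [20T→88T]: ω = 4849.6000×20/88 = 1102.1818 rpm, dir flips to +; running = +1102.1818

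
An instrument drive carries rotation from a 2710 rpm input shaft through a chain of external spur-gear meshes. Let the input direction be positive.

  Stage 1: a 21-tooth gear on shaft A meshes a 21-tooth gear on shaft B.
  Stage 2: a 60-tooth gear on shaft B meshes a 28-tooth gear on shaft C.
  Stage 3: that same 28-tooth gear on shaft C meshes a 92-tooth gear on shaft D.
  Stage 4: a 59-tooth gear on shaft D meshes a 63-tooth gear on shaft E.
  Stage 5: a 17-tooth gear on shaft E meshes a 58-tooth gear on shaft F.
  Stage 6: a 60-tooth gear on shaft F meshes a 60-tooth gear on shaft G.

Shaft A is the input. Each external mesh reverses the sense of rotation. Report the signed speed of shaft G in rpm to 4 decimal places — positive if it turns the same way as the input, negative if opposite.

+485.1378 rpm (same as input, |ω| = 485.1378 rpm)

Stage 1 [21T→21T]: ω = 2710.0000×21/21 = 2710.0000 rpm, dir flips to −; running = −2710.0000
Stage 2 [60T→28T]: ω = 2710.0000×60/28 = 5807.1429 rpm, dir flips to +; running = +5807.1429
Stage 3 [28T→92T]: ω = 5807.1429×28/92 = 1767.3913 rpm, dir flips to −; running = −1767.3913
Stage 4 [59T→63T]: ω = 1767.3913×59/63 = 1655.1760 rpm, dir flips to +; running = +1655.1760
Stage 5 [17T→58T]: ω = 1655.1760×17/58 = 485.1378 rpm, dir flips to −; running = −485.1378
Stage 6 [60T→60T]: ω = 485.1378×60/60 = 485.1378 rpm, dir flips to +; running = +485.1378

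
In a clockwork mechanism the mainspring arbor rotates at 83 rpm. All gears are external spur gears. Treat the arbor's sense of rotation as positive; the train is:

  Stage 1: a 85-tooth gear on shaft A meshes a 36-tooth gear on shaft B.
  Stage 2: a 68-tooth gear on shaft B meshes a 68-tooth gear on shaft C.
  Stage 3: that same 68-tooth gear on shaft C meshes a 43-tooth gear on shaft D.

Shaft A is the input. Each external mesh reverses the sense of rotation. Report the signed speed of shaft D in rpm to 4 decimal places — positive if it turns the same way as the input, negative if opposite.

Stage 1 [85T→36T]: ω = 83.0000×85/36 = 195.9722 rpm, dir flips to −; running = −195.9722
Stage 2 [68T→68T]: ω = 195.9722×68/68 = 195.9722 rpm, dir flips to +; running = +195.9722
Stage 3 [68T→43T]: ω = 195.9722×68/43 = 309.9096 rpm, dir flips to −; running = −309.9096

-309.9096 rpm (opposite to input, |ω| = 309.9096 rpm)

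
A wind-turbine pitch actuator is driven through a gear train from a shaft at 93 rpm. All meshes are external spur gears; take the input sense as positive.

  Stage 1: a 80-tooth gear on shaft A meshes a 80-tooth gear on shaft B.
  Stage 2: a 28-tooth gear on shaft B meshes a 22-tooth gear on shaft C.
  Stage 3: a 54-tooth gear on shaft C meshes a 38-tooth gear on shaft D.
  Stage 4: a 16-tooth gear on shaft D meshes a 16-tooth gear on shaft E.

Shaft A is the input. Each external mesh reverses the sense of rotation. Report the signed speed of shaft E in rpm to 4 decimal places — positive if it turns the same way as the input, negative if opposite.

+168.2010 rpm (same as input, |ω| = 168.2010 rpm)

Stage 1 [80T→80T]: ω = 93.0000×80/80 = 93.0000 rpm, dir flips to −; running = −93.0000
Stage 2 [28T→22T]: ω = 93.0000×28/22 = 118.3636 rpm, dir flips to +; running = +118.3636
Stage 3 [54T→38T]: ω = 118.3636×54/38 = 168.2010 rpm, dir flips to −; running = −168.2010
Stage 4 [16T→16T]: ω = 168.2010×16/16 = 168.2010 rpm, dir flips to +; running = +168.2010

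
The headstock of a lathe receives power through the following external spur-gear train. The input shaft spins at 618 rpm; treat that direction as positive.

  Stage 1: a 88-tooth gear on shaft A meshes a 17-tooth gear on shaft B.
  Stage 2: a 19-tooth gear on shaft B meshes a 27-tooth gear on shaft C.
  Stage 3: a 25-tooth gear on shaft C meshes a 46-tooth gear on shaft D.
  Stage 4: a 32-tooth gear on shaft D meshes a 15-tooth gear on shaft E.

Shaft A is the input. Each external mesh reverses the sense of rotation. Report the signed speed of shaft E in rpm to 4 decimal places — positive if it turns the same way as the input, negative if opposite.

+2610.0748 rpm (same as input, |ω| = 2610.0748 rpm)

Stage 1 [88T→17T]: ω = 618.0000×88/17 = 3199.0588 rpm, dir flips to −; running = −3199.0588
Stage 2 [19T→27T]: ω = 3199.0588×19/27 = 2251.1895 rpm, dir flips to +; running = +2251.1895
Stage 3 [25T→46T]: ω = 2251.1895×25/46 = 1223.4726 rpm, dir flips to −; running = −1223.4726
Stage 4 [32T→15T]: ω = 1223.4726×32/15 = 2610.0748 rpm, dir flips to +; running = +2610.0748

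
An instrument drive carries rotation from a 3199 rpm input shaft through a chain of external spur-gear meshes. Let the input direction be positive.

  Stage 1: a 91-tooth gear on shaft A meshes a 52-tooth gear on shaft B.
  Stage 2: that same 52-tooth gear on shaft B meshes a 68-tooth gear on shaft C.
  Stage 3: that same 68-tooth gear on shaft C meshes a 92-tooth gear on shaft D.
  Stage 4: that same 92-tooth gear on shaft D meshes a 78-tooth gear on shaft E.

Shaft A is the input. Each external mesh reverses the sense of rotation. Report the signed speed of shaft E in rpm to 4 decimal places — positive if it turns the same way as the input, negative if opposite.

+3732.1667 rpm (same as input, |ω| = 3732.1667 rpm)

Stage 1 [91T→52T]: ω = 3199.0000×91/52 = 5598.2500 rpm, dir flips to −; running = −5598.2500
Stage 2 [52T→68T]: ω = 5598.2500×52/68 = 4281.0147 rpm, dir flips to +; running = +4281.0147
Stage 3 [68T→92T]: ω = 4281.0147×68/92 = 3164.2283 rpm, dir flips to −; running = −3164.2283
Stage 4 [92T→78T]: ω = 3164.2283×92/78 = 3732.1667 rpm, dir flips to +; running = +3732.1667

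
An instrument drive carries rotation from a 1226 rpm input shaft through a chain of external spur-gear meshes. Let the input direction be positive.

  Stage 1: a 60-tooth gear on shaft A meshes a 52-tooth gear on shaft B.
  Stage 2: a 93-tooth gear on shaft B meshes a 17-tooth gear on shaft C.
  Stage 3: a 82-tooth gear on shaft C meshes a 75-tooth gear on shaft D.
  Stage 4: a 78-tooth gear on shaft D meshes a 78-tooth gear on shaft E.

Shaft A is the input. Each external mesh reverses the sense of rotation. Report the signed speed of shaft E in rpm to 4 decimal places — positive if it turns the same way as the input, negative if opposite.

+8461.0643 rpm (same as input, |ω| = 8461.0643 rpm)

Stage 1 [60T→52T]: ω = 1226.0000×60/52 = 1414.6154 rpm, dir flips to −; running = −1414.6154
Stage 2 [93T→17T]: ω = 1414.6154×93/17 = 7738.7783 rpm, dir flips to +; running = +7738.7783
Stage 3 [82T→75T]: ω = 7738.7783×82/75 = 8461.0643 rpm, dir flips to −; running = −8461.0643
Stage 4 [78T→78T]: ω = 8461.0643×78/78 = 8461.0643 rpm, dir flips to +; running = +8461.0643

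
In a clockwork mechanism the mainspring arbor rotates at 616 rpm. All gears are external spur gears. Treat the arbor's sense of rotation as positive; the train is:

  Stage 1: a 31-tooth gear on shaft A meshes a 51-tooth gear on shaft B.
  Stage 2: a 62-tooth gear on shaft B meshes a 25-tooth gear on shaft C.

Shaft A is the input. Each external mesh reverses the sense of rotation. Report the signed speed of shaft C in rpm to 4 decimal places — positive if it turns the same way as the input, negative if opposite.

+928.5898 rpm (same as input, |ω| = 928.5898 rpm)

Stage 1 [31T→51T]: ω = 616.0000×31/51 = 374.4314 rpm, dir flips to −; running = −374.4314
Stage 2 [62T→25T]: ω = 374.4314×62/25 = 928.5898 rpm, dir flips to +; running = +928.5898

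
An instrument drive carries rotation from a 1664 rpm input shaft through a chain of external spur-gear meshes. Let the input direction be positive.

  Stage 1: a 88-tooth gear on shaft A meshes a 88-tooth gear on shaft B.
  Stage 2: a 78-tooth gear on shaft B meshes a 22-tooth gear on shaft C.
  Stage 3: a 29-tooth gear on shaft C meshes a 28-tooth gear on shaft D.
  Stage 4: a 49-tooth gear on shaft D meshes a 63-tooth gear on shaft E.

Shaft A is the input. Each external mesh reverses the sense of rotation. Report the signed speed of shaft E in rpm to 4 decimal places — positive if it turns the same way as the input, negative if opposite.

Stage 1 [88T→88T]: ω = 1664.0000×88/88 = 1664.0000 rpm, dir flips to −; running = −1664.0000
Stage 2 [78T→22T]: ω = 1664.0000×78/22 = 5899.6364 rpm, dir flips to +; running = +5899.6364
Stage 3 [29T→28T]: ω = 5899.6364×29/28 = 6110.3377 rpm, dir flips to −; running = −6110.3377
Stage 4 [49T→63T]: ω = 6110.3377×49/63 = 4752.4848 rpm, dir flips to +; running = +4752.4848

+4752.4848 rpm (same as input, |ω| = 4752.4848 rpm)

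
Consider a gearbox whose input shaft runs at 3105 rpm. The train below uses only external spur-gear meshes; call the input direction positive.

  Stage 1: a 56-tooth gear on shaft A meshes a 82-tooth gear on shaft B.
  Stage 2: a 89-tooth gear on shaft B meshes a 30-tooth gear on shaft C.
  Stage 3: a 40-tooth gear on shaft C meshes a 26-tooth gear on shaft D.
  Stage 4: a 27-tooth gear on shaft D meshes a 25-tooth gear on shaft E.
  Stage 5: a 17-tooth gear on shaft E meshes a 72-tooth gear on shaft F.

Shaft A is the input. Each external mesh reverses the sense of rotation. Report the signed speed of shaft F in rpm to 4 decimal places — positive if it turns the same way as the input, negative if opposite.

-2467.9216 rpm (opposite to input, |ω| = 2467.9216 rpm)

Stage 1 [56T→82T]: ω = 3105.0000×56/82 = 2120.4878 rpm, dir flips to −; running = −2120.4878
Stage 2 [89T→30T]: ω = 2120.4878×89/30 = 6290.7805 rpm, dir flips to +; running = +6290.7805
Stage 3 [40T→26T]: ω = 6290.7805×40/26 = 9678.1238 rpm, dir flips to −; running = −9678.1238
Stage 4 [27T→25T]: ω = 9678.1238×27/25 = 10452.3737 rpm, dir flips to +; running = +10452.3737
Stage 5 [17T→72T]: ω = 10452.3737×17/72 = 2467.9216 rpm, dir flips to −; running = −2467.9216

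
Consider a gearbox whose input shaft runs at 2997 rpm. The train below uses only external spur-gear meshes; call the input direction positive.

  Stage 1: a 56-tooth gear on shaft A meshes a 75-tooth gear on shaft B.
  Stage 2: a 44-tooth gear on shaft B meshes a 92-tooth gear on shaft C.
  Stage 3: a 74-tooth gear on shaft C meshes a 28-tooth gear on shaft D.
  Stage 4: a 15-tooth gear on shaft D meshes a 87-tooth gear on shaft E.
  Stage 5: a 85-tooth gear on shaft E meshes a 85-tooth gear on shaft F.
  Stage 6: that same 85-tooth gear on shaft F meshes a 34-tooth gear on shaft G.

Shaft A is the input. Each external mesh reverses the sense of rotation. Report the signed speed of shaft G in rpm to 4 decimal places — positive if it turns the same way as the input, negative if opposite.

+1219.1694 rpm (same as input, |ω| = 1219.1694 rpm)

Stage 1 [56T→75T]: ω = 2997.0000×56/75 = 2237.7600 rpm, dir flips to −; running = −2237.7600
Stage 2 [44T→92T]: ω = 2237.7600×44/92 = 1070.2330 rpm, dir flips to +; running = +1070.2330
Stage 3 [74T→28T]: ω = 1070.2330×74/28 = 2828.4730 rpm, dir flips to −; running = −2828.4730
Stage 4 [15T→87T]: ω = 2828.4730×15/87 = 487.6678 rpm, dir flips to +; running = +487.6678
Stage 5 [85T→85T]: ω = 487.6678×85/85 = 487.6678 rpm, dir flips to −; running = −487.6678
Stage 6 [85T→34T]: ω = 487.6678×85/34 = 1219.1694 rpm, dir flips to +; running = +1219.1694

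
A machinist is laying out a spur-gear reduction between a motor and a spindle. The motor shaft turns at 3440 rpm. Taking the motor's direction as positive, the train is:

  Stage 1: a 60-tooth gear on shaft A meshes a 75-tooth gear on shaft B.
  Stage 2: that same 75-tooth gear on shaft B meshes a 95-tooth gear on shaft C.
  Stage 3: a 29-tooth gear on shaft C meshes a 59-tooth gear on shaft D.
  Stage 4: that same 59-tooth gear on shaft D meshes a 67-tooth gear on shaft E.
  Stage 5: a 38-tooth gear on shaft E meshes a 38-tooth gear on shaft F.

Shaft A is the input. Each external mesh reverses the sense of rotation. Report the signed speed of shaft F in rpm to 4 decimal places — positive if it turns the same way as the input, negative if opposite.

-940.3928 rpm (opposite to input, |ω| = 940.3928 rpm)

Stage 1 [60T→75T]: ω = 3440.0000×60/75 = 2752.0000 rpm, dir flips to −; running = −2752.0000
Stage 2 [75T→95T]: ω = 2752.0000×75/95 = 2172.6316 rpm, dir flips to +; running = +2172.6316
Stage 3 [29T→59T]: ω = 2172.6316×29/59 = 1067.9037 rpm, dir flips to −; running = −1067.9037
Stage 4 [59T→67T]: ω = 1067.9037×59/67 = 940.3928 rpm, dir flips to +; running = +940.3928
Stage 5 [38T→38T]: ω = 940.3928×38/38 = 940.3928 rpm, dir flips to −; running = −940.3928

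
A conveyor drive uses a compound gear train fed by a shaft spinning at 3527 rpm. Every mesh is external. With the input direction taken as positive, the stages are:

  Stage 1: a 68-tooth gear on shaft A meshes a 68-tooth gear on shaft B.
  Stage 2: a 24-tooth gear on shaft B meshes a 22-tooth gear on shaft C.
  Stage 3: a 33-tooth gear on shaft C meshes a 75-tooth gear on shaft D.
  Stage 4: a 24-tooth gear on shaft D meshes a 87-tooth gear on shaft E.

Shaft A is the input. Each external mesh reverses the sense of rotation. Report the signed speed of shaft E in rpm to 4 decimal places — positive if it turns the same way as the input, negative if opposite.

Stage 1 [68T→68T]: ω = 3527.0000×68/68 = 3527.0000 rpm, dir flips to −; running = −3527.0000
Stage 2 [24T→22T]: ω = 3527.0000×24/22 = 3847.6364 rpm, dir flips to +; running = +3847.6364
Stage 3 [33T→75T]: ω = 3847.6364×33/75 = 1692.9600 rpm, dir flips to −; running = −1692.9600
Stage 4 [24T→87T]: ω = 1692.9600×24/87 = 467.0234 rpm, dir flips to +; running = +467.0234

+467.0234 rpm (same as input, |ω| = 467.0234 rpm)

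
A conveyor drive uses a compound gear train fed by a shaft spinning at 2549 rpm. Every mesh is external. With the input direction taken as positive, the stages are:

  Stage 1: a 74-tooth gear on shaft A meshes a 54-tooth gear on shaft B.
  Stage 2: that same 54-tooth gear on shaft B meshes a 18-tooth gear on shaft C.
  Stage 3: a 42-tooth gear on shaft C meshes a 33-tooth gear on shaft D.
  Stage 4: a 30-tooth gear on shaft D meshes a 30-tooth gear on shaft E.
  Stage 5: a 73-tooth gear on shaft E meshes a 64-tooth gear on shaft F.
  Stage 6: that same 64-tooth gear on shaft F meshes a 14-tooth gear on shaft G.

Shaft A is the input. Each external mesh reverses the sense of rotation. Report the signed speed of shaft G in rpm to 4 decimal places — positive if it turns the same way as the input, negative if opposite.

Stage 1 [74T→54T]: ω = 2549.0000×74/54 = 3493.0741 rpm, dir flips to −; running = −3493.0741
Stage 2 [54T→18T]: ω = 3493.0741×54/18 = 10479.2222 rpm, dir flips to +; running = +10479.2222
Stage 3 [42T→33T]: ω = 10479.2222×42/33 = 13337.1919 rpm, dir flips to −; running = −13337.1919
Stage 4 [30T→30T]: ω = 13337.1919×30/30 = 13337.1919 rpm, dir flips to +; running = +13337.1919
Stage 5 [73T→64T]: ω = 13337.1919×73/64 = 15212.7345 rpm, dir flips to −; running = −15212.7345
Stage 6 [64T→14T]: ω = 15212.7345×64/14 = 69543.9293 rpm, dir flips to +; running = +69543.9293

+69543.9293 rpm (same as input, |ω| = 69543.9293 rpm)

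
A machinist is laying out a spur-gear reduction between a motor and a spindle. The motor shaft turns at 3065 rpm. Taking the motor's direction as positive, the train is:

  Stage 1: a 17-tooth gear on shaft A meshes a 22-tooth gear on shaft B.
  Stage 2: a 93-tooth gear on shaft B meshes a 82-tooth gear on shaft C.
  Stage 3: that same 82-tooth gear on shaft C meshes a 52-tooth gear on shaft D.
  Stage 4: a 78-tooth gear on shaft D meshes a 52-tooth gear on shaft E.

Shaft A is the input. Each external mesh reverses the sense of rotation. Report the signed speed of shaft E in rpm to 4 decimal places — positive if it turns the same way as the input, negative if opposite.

Stage 1 [17T→22T]: ω = 3065.0000×17/22 = 2368.4091 rpm, dir flips to −; running = −2368.4091
Stage 2 [93T→82T]: ω = 2368.4091×93/82 = 2686.1225 rpm, dir flips to +; running = +2686.1225
Stage 3 [82T→52T]: ω = 2686.1225×82/52 = 4235.8086 rpm, dir flips to −; running = −4235.8086
Stage 4 [78T→52T]: ω = 4235.8086×78/52 = 6353.7128 rpm, dir flips to +; running = +6353.7128

+6353.7128 rpm (same as input, |ω| = 6353.7128 rpm)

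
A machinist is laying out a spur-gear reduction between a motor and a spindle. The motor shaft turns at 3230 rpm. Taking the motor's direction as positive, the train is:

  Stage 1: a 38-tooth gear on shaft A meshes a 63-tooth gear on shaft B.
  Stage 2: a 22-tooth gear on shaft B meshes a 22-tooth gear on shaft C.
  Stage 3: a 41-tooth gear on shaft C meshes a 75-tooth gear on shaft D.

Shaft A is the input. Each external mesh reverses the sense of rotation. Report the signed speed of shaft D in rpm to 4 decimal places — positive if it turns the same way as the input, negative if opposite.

-1065.0455 rpm (opposite to input, |ω| = 1065.0455 rpm)

Stage 1 [38T→63T]: ω = 3230.0000×38/63 = 1948.2540 rpm, dir flips to −; running = −1948.2540
Stage 2 [22T→22T]: ω = 1948.2540×22/22 = 1948.2540 rpm, dir flips to +; running = +1948.2540
Stage 3 [41T→75T]: ω = 1948.2540×41/75 = 1065.0455 rpm, dir flips to −; running = −1065.0455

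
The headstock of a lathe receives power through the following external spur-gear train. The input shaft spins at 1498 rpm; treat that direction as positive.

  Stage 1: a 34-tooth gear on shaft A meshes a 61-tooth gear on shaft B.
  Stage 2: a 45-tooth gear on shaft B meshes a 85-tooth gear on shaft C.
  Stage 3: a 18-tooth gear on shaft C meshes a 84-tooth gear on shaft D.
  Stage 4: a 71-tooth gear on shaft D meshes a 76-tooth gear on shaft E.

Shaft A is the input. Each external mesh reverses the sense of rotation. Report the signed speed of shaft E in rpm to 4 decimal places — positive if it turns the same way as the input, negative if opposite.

Stage 1 [34T→61T]: ω = 1498.0000×34/61 = 834.9508 rpm, dir flips to −; running = −834.9508
Stage 2 [45T→85T]: ω = 834.9508×45/85 = 442.0328 rpm, dir flips to +; running = +442.0328
Stage 3 [18T→84T]: ω = 442.0328×18/84 = 94.7213 rpm, dir flips to −; running = −94.7213
Stage 4 [71T→76T]: ω = 94.7213×71/76 = 88.4896 rpm, dir flips to +; running = +88.4896

+88.4896 rpm (same as input, |ω| = 88.4896 rpm)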